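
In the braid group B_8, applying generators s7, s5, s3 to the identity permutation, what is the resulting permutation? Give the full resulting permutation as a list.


Starting with identity [1, 2, 3, 4, 5, 6, 7, 8].
Apply generators in sequence:
  After s7: [1, 2, 3, 4, 5, 6, 8, 7]
  After s5: [1, 2, 3, 4, 6, 5, 8, 7]
  After s3: [1, 2, 4, 3, 6, 5, 8, 7]
Final permutation: [1, 2, 4, 3, 6, 5, 8, 7]

[1, 2, 4, 3, 6, 5, 8, 7]


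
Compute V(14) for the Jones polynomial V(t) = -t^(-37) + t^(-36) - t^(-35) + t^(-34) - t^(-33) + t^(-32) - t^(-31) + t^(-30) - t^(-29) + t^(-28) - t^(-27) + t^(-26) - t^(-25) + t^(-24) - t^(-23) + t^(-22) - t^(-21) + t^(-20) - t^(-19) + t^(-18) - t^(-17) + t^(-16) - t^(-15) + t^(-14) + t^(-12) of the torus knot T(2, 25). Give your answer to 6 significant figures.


Substituting t = 14 into V(t) = -t^(-37) + t^(-36) - t^(-35) + t^(-34) - t^(-33) + t^(-32) - t^(-31) + t^(-30) - t^(-29) + t^(-28) - t^(-27) + t^(-26) - t^(-25) + t^(-24) - t^(-23) + t^(-22) - t^(-21) + t^(-20) - t^(-19) + t^(-18) - t^(-17) + t^(-16) - t^(-15) + t^(-14) + t^(-12):
  (-)t^(-37) = -3.91979e-43
  (+)t^(-36) = 5.4877e-42
  (-)t^(-35) = -7.68279e-41
  (+)t^(-34) = 1.07559e-39
  (-)t^(-33) = -1.50583e-38
  (+)t^(-32) = 2.10816e-37
  (-)t^(-31) = -2.95142e-36
  (+)t^(-30) = 4.13199e-35
  (-)t^(-29) = -5.78478e-34
  (+)t^(-28) = 8.09869e-33
  (-)t^(-27) = -1.13382e-31
  (+)t^(-26) = 1.58734e-30
  (-)t^(-25) = -2.22228e-29
  (+)t^(-24) = 3.11119e-28
  (-)t^(-23) = -4.35567e-27
  (+)t^(-22) = 6.09794e-26
  (-)t^(-21) = -8.53712e-25
  (+)t^(-20) = 1.1952e-23
  (-)t^(-19) = -1.67327e-22
  (+)t^(-18) = 2.34258e-21
  (-)t^(-17) = -3.27962e-20
  (+)t^(-16) = 4.59147e-19
  (-)t^(-15) = -6.42805e-18
  (+)t^(-14) = 8.99927e-17
  (+)t^(-12) = 1.76386e-14
Sum = (-3.91979e-43) + (5.4877e-42) + (-7.68279e-41) + (1.07559e-39) + (-1.50583e-38) + (2.10816e-37) + (-2.95142e-36) + (4.13199e-35) + (-5.78478e-34) + (8.09869e-33) + (-1.13382e-31) + (1.58734e-30) + (-2.22228e-29) + (3.11119e-28) + (-4.35567e-27) + (6.09794e-26) + (-8.53712e-25) + (1.1952e-23) + (-1.67327e-22) + (2.34258e-21) + (-3.27962e-20) + (4.59147e-19) + (-6.42805e-18) + (8.99927e-17) + (1.76386e-14)
= 1.772257131e-14
Rounded to 6 significant figures: 1.77226e-14

1.77226e-14


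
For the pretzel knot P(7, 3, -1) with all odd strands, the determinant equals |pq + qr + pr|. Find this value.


Step 1: Compute pq + qr + pr.
pq = 7*3 = 21
qr = 3*(-1) = -3
pr = 7*(-1) = -7
pq + qr + pr = 21 + (-3) + (-7) = 11
Step 2: Take absolute value.
det(P(7,3,-1)) = |11| = 11

11


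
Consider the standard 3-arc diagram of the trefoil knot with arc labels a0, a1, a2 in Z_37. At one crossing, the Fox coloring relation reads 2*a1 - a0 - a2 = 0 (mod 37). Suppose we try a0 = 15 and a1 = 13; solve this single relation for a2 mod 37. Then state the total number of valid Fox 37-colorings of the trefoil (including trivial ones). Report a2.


Step 1: Apply the given crossing relation 2*a1 - a0 - a2 = 0 (mod 37).
  a2 = 2*a1 - a0 mod 37
  a2 = 2*13 - 15 mod 37
  a2 = 26 - 15 mod 37
  a2 = 11 mod 37 = 11
Step 2: The trefoil has determinant 3.
  Number of Fox p-colorings (p prime) is p^2 if p = 3, else p.
  Since 37 does not divide 3, only trivial (constant) colorings exist.
  (So the trial a0 = 15, a1 = 13 with a0 != a1 does NOT extend to a valid coloring of the whole trefoil: the other two crossing relations require 3*(a1 - a0) = 0 (mod 37), which fails.)
  Total colorings = 37
Step 3: a2 = 11, total Fox 37-colorings = 37

11


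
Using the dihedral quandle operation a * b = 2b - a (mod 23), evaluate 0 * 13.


0 * 13 = 2*13 - 0 mod 23
= 26 - 0 mod 23
= 26 mod 23 = 3

3


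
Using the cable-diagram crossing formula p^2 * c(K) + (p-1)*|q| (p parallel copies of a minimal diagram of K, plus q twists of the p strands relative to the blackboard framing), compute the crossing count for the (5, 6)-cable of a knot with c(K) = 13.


Step 1: Each of the c(K) crossings of the companion diagram becomes p*p = p^2 crossings among the p parallel strands, and each of the |q| twists s_1 s_2 ... s_(p-1) adds (p-1) crossings.
  Crossings = p^2 * c(K) + (p-1)*|q|
Step 2: = 5^2 * 13 + (5-1)*6
Step 3: = 25*13 + 4*6
Step 4: = 325 + 24 = 349

349


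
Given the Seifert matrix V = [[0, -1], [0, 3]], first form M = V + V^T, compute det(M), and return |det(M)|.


Step 1: Form V + V^T where V = [[0, -1], [0, 3]]
  V^T = [[0, 0], [-1, 3]]
  V + V^T = [[0, -1], [-1, 6]]
Step 2: det(V + V^T) = 0*6 - (-1)*(-1)
  = 0 - 1 = -1
Step 3: Knot determinant = |det(V + V^T)| = |-1| = 1

1


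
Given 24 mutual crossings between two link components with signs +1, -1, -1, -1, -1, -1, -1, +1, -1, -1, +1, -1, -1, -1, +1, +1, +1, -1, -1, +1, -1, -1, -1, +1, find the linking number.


Step 1: Count positive crossings: 8
Step 2: Count negative crossings: 16
Step 3: Sum of signs = 8 - 16 = -8
Step 4: Linking number = sum/2 = -8/2 = -4

-4


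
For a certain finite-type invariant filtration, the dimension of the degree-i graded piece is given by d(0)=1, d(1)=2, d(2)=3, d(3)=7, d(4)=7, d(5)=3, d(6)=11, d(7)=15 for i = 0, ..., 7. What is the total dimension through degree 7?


Total dimension = d(0) + d(1) + ... + d(7)
= 1 + 2 + 3 + 7 + 7 + 3 + 11 + 15
= 49

49


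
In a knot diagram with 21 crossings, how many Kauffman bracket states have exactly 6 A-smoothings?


We choose which 6 of 21 crossings get A-smoothings.
C(21, 6) = 21! / (6! * 15!)
= 54264

54264


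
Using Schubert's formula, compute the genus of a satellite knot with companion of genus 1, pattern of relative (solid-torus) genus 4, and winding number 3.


Schubert: g(satellite) = g_rel(pattern) + |winding| * g(companion),
where g_rel(pattern) is the genus of the pattern relative to the solid torus.
= 4 + 3 * 1
= 4 + 3 = 7

7


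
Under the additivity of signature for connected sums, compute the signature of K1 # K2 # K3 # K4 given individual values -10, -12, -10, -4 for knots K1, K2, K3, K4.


The signature is additive under connected sum.
signature(K1 # K2 # K3 # K4) = (-10) + (-12) + (-10) + (-4)
= -36

-36


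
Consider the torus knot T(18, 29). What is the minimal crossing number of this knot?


For a torus knot T(p, q) with gcd(p,q)=1,
the crossing number is min(p*(q-1), q*(p-1)).
p*(q-1) = 18*28 = 504
q*(p-1) = 29*17 = 493
min(504, 493) = 493

493


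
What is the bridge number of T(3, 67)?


The bridge number of T(p,q) is min(p,q).
min(3, 67) = 3

3


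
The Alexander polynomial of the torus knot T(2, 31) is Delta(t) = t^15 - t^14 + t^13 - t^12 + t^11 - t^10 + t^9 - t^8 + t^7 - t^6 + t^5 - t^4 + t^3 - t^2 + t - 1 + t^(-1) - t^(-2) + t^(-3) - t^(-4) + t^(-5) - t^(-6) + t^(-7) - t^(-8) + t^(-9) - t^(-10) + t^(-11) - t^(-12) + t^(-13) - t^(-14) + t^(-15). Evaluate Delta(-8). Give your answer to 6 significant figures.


Substituting t = -8 into Delta(t) = t^15 - t^14 + t^13 - t^12 + t^11 - t^10 + t^9 - t^8 + t^7 - t^6 + t^5 - t^4 + t^3 - t^2 + t - 1 + t^(-1) - t^(-2) + t^(-3) - t^(-4) + t^(-5) - t^(-6) + t^(-7) - t^(-8) + t^(-9) - t^(-10) + t^(-11) - t^(-12) + t^(-13) - t^(-14) + t^(-15):
Term values: (-35184372088832) + (-4398046511104) + (-549755813888) + (-68719476736) + (-8589934592) + (-1073741824) + (-134217728) + (-16777216) + (-2097152) + (-262144) + (-32768) + (-4096) + (-512) + (-64) + (-8) + (-1) + (-0.125) + (-0.015625) + (-0.00195312) + (-0.000244141) + (-3.05176e-05) + (-3.8147e-06) + (-4.76837e-07) + (-5.96046e-08) + (-7.45058e-09) + (-9.31323e-10) + (-1.16415e-10) + (-1.45519e-11) + (-1.81899e-12) + (-2.27374e-13) + (-2.84217e-14)
Sum = -4.021071096e+13
Rounded to 6 significant figures: -4.02107e+13

-4.02107e+13


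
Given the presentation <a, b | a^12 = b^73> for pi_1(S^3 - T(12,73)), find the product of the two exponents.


The relation is a^12 = b^73.
Product of exponents = 12 * 73
= 876

876


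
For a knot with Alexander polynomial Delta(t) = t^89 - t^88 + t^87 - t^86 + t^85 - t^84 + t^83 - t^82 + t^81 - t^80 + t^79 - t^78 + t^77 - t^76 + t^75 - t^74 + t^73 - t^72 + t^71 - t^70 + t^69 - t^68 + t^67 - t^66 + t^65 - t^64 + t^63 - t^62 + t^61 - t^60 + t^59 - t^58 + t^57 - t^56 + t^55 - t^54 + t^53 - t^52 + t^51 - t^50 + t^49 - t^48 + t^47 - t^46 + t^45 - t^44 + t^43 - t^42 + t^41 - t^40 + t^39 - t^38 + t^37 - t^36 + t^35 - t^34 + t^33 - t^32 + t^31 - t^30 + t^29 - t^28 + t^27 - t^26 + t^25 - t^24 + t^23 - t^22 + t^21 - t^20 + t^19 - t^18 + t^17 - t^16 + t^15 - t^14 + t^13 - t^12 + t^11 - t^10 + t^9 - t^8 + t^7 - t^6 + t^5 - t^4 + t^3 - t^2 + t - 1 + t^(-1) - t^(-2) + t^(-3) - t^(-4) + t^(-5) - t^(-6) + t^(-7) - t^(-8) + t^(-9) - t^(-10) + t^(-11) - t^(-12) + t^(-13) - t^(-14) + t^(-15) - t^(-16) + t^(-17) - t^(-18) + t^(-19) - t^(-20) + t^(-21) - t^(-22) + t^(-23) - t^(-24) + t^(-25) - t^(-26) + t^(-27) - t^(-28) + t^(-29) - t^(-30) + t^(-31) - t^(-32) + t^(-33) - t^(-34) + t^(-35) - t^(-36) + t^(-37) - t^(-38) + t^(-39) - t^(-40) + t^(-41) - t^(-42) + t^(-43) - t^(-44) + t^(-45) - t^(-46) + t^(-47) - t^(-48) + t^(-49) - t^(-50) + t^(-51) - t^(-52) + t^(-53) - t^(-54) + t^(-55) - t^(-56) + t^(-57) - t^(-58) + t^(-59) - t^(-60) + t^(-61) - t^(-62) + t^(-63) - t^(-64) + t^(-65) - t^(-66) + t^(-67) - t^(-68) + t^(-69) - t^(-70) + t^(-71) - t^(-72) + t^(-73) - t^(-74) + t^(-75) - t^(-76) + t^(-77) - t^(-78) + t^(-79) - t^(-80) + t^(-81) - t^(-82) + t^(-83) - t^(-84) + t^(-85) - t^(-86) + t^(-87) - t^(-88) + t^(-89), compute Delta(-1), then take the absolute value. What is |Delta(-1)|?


Step 1: The polynomial has 179 terms with alternating signs, exponents from 89 down to -89.
Step 2: Substitute t = -1. The i-th term has coefficient (-1)^i and exponent (m-i),
  so its value is (-1)^i * (-1)^(m-i) = (-1)^m = -1 for every i.
Step 3: All 179 terms equal -1, so Delta(-1) = 179 * (-1) = -179
Step 4: |Delta(-1)| = 179

179


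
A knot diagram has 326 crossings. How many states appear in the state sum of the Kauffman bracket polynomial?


Each crossing contributes 2 choices (A-smoothing or B-smoothing).
Total states = 2^326 = 136703170298938245273281389194851335334573089430825777276610662900622062449960995201469573563940864

136703170298938245273281389194851335334573089430825777276610662900622062449960995201469573563940864


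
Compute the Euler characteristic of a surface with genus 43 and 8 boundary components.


chi = 2 - 2g - b
= 2 - 2*43 - 8
= 2 - 86 - 8 = -92

-92


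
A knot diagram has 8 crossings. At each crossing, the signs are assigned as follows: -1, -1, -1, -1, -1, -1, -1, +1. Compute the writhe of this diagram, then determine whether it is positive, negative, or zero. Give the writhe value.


Step 1: Count positive crossings (+1).
Positive crossings: 1
Step 2: Count negative crossings (-1).
Negative crossings: 7
Step 3: Writhe = (positive) - (negative)
w = 1 - 7 = -6
Step 4: |w| = 6, and w is negative

-6


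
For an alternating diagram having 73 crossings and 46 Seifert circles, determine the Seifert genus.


For alternating knots, g = (c - s + 1)/2.
= (73 - 46 + 1)/2
= 28/2 = 14

14


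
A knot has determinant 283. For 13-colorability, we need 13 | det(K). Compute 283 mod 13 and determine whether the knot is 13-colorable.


Step 1: A knot is p-colorable if and only if p divides its determinant.
Step 2: Compute 283 mod 13.
283 = 21 * 13 + 10
Step 3: 283 mod 13 = 10
Step 4: The knot is 13-colorable: no

10


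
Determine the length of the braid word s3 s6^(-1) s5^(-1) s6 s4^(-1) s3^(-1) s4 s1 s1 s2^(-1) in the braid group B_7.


The word length counts the number of generators (including inverses).
Listing each generator: s3, s6^(-1), s5^(-1), s6, s4^(-1), s3^(-1), s4, s1, s1, s2^(-1)
There are 10 generators in this braid word.

10


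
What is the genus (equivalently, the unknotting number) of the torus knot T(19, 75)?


For a torus knot T(p,q), both the unknotting number and genus equal (p-1)(q-1)/2.
= (19-1)(75-1)/2
= 18*74/2
= 1332/2 = 666

666


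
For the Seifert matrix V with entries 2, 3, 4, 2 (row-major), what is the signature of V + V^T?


Step 1: V + V^T = [[4, 7], [7, 4]]
Step 2: trace = 8, det = -33
Step 3: Discriminant = 8^2 - 4*(-33) = 196
Step 4: Eigenvalues: 11, -3
Step 5: Signature = (# positive eigenvalues) - (# negative eigenvalues) = 0

0


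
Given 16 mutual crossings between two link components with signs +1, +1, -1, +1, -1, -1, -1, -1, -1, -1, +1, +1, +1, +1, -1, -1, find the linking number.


Step 1: Count positive crossings: 7
Step 2: Count negative crossings: 9
Step 3: Sum of signs = 7 - 9 = -2
Step 4: Linking number = sum/2 = -2/2 = -1

-1


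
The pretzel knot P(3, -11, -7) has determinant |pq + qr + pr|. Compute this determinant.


Step 1: Compute pq + qr + pr.
pq = 3*(-11) = -33
qr = (-11)*(-7) = 77
pr = 3*(-7) = -21
pq + qr + pr = -33 + 77 + (-21) = 23
Step 2: Take absolute value.
det(P(3,-11,-7)) = |23| = 23

23


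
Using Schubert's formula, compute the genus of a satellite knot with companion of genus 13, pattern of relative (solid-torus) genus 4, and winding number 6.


Schubert: g(satellite) = g_rel(pattern) + |winding| * g(companion),
where g_rel(pattern) is the genus of the pattern relative to the solid torus.
= 4 + 6 * 13
= 4 + 78 = 82

82


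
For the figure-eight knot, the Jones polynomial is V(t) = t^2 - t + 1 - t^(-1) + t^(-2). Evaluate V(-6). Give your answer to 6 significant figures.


Substituting t = -6 into V(t) = t^2 - t + 1 - t^(-1) + t^(-2):
  (+)t^(2) = 36
  (-)t^(1) = 6
  (+)t^(0) = 1
  (-)t^(-1) = 0.166667
  (+)t^(-2) = 0.0277778
Sum = (36) + (6) + (1) + (0.166667) + (0.0277778)
= 43.19444444
Rounded to 6 significant figures: 43.1944

43.1944


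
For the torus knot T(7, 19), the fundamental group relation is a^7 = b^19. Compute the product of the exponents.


The relation is a^7 = b^19.
Product of exponents = 7 * 19
= 133

133


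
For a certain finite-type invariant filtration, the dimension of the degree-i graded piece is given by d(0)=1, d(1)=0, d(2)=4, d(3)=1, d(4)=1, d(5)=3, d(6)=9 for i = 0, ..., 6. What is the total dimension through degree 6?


Total dimension = d(0) + d(1) + ... + d(6)
= 1 + 0 + 4 + 1 + 1 + 3 + 9
= 19

19


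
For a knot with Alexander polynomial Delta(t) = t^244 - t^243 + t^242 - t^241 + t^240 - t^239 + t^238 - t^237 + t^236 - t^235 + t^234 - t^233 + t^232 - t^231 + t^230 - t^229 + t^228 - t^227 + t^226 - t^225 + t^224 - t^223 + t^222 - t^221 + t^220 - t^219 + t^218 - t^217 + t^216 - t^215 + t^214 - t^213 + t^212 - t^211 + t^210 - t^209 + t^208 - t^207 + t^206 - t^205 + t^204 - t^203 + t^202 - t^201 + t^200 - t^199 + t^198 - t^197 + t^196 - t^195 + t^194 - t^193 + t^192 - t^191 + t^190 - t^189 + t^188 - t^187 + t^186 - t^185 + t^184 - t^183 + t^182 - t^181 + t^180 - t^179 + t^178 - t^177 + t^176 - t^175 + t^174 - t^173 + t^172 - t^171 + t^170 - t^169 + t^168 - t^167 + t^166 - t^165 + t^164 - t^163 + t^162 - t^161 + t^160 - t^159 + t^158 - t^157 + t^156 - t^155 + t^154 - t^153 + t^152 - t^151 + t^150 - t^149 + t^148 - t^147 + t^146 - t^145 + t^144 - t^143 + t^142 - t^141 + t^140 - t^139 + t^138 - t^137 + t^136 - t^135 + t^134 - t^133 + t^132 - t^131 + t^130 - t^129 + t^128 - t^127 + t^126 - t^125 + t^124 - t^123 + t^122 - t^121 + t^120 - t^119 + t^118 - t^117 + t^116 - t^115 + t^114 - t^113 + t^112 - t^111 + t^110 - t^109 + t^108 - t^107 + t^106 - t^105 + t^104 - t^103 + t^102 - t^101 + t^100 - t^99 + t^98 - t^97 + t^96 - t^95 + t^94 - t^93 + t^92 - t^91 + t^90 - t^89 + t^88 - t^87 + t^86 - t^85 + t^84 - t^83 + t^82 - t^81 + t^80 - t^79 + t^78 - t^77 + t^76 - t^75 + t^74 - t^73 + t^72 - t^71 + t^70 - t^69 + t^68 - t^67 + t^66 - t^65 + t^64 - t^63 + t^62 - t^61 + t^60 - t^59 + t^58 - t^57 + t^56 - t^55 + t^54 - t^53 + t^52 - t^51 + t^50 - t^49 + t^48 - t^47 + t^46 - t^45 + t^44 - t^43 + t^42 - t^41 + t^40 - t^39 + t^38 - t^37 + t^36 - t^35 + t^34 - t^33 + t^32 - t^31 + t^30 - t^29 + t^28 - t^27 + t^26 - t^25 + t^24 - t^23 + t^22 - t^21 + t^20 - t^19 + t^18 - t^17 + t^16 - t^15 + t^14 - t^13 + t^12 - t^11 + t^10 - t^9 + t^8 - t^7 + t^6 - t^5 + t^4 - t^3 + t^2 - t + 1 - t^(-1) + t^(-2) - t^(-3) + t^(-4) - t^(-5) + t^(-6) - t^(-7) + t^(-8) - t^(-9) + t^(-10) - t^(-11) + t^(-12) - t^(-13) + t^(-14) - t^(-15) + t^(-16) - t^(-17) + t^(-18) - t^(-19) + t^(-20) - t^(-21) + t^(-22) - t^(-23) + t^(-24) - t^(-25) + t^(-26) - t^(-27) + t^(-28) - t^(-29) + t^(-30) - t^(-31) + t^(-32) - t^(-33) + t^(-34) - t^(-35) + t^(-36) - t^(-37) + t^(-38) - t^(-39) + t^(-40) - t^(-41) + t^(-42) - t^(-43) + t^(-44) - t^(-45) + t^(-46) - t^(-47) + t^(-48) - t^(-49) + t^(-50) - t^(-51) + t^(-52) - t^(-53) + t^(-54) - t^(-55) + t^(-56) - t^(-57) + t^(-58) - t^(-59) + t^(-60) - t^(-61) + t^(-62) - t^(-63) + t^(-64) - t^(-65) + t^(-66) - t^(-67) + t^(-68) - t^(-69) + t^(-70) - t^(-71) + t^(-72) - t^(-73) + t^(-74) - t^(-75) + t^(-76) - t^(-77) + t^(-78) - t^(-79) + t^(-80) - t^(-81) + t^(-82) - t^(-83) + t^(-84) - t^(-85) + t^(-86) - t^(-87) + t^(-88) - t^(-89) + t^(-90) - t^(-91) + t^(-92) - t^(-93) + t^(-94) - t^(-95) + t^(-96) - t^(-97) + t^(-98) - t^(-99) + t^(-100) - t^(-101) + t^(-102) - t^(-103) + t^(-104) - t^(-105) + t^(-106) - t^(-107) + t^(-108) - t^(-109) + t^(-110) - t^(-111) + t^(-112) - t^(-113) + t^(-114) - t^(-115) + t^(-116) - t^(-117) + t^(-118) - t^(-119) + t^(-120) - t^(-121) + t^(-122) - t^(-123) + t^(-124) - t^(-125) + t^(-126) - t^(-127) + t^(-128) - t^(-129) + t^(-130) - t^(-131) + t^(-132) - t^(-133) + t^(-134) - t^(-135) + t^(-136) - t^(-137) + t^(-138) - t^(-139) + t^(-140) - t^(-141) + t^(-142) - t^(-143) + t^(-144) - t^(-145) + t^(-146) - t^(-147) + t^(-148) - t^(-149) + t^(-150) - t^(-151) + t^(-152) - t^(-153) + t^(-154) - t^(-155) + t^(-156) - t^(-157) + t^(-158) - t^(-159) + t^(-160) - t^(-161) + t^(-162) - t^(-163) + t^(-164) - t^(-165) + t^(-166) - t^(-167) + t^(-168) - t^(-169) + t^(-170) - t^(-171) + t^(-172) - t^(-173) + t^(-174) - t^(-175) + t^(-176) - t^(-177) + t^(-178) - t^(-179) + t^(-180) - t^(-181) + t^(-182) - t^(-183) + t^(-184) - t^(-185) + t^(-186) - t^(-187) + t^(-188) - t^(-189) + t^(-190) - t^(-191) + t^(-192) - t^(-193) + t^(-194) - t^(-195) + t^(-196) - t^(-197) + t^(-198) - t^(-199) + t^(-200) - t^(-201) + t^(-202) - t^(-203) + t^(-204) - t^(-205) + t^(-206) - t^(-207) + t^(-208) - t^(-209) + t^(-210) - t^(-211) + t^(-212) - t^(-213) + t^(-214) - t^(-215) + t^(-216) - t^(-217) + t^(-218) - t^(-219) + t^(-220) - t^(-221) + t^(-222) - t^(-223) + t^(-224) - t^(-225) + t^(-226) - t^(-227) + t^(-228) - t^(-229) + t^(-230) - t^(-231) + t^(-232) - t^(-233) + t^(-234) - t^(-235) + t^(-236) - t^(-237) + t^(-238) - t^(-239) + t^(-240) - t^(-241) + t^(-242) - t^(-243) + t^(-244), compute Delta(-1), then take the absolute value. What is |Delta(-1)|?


Step 1: The polynomial has 489 terms with alternating signs, exponents from 244 down to -244.
Step 2: Substitute t = -1. The i-th term has coefficient (-1)^i and exponent (m-i),
  so its value is (-1)^i * (-1)^(m-i) = (-1)^m = 1 for every i.
Step 3: All 489 terms equal 1, so Delta(-1) = 489 * (1) = 489
Step 4: |Delta(-1)| = 489

489


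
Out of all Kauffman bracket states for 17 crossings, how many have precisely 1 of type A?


We choose which 1 of 17 crossings get A-smoothings.
C(17, 1) = 17! / (1! * 16!)
= 17

17


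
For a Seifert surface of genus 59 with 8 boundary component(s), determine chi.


chi = 2 - 2g - b
= 2 - 2*59 - 8
= 2 - 118 - 8 = -124

-124


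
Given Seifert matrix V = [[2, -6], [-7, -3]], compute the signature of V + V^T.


Step 1: V + V^T = [[4, -13], [-13, -6]]
Step 2: trace = -2, det = -193
Step 3: Discriminant = (-2)^2 - 4*(-193) = 776
Step 4: Eigenvalues: 12.9284, -14.9284
Step 5: Signature = (# positive eigenvalues) - (# negative eigenvalues) = 0

0


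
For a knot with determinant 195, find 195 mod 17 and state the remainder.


Step 1: A knot is p-colorable if and only if p divides its determinant.
Step 2: Compute 195 mod 17.
195 = 11 * 17 + 8
Step 3: 195 mod 17 = 8
Step 4: The knot is 17-colorable: no

8


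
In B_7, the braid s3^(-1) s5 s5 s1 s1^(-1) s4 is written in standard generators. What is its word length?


The word length counts the number of generators (including inverses).
Listing each generator: s3^(-1), s5, s5, s1, s1^(-1), s4
There are 6 generators in this braid word.

6


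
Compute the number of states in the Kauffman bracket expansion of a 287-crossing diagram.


Each crossing contributes 2 choices (A-smoothing or B-smoothing).
Total states = 2^287 = 248661618204893321077691124073410420050228075398673858720231988446579748506266687766528

248661618204893321077691124073410420050228075398673858720231988446579748506266687766528


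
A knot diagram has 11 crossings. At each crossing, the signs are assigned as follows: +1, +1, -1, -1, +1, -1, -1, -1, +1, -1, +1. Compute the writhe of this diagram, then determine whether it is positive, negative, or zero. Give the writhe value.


Step 1: Count positive crossings (+1).
Positive crossings: 5
Step 2: Count negative crossings (-1).
Negative crossings: 6
Step 3: Writhe = (positive) - (negative)
w = 5 - 6 = -1
Step 4: |w| = 1, and w is negative

-1


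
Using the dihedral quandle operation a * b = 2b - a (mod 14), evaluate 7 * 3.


7 * 3 = 2*3 - 7 mod 14
= 6 - 7 mod 14
= -1 mod 14 = 13

13


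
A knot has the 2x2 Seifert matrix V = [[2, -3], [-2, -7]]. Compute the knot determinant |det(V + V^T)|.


Step 1: Form V + V^T where V = [[2, -3], [-2, -7]]
  V^T = [[2, -2], [-3, -7]]
  V + V^T = [[4, -5], [-5, -14]]
Step 2: det(V + V^T) = 4*(-14) - (-5)*(-5)
  = -56 - 25 = -81
Step 3: Knot determinant = |det(V + V^T)| = |-81| = 81

81


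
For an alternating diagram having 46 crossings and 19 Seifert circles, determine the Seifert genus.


For alternating knots, g = (c - s + 1)/2.
= (46 - 19 + 1)/2
= 28/2 = 14

14


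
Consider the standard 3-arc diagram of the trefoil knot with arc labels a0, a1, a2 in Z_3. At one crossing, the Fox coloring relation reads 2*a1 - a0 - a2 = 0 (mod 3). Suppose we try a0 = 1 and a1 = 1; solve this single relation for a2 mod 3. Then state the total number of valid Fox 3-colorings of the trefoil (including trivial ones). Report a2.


Step 1: Apply the given crossing relation 2*a1 - a0 - a2 = 0 (mod 3).
  a2 = 2*a1 - a0 mod 3
  a2 = 2*1 - 1 mod 3
  a2 = 2 - 1 mod 3
  a2 = 1 mod 3 = 1
Step 2: The trefoil has determinant 3.
  Number of Fox p-colorings (p prime) is p^2 if p = 3, else p.
  Since p = 3 divides det = 3, the trefoil is 3-colorable.
  (Indeed for p = 3 any choice of a0, a1 extends to a valid coloring; the trial (a0, a1, a2) = (1, 1, 1) satisfies all three crossing relations.)
  Total colorings = 3^2 = 9
Step 3: a2 = 1, total Fox 3-colorings = 9

1


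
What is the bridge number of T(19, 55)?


The bridge number of T(p,q) is min(p,q).
min(19, 55) = 19

19


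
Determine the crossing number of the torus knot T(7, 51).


For a torus knot T(p, q) with gcd(p,q)=1,
the crossing number is min(p*(q-1), q*(p-1)).
p*(q-1) = 7*50 = 350
q*(p-1) = 51*6 = 306
min(350, 306) = 306

306


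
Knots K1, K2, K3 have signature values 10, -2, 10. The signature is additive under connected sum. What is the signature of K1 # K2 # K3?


The signature is additive under connected sum.
signature(K1 # K2 # K3) = (10) + (-2) + (10)
= 18

18


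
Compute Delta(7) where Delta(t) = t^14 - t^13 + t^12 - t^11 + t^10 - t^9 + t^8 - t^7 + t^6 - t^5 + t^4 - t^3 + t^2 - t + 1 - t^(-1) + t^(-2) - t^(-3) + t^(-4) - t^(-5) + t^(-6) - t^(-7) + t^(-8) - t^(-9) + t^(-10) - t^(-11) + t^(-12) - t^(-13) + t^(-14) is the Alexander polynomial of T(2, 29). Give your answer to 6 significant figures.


Substituting t = 7 into Delta(t) = t^14 - t^13 + t^12 - t^11 + t^10 - t^9 + t^8 - t^7 + t^6 - t^5 + t^4 - t^3 + t^2 - t + 1 - t^(-1) + t^(-2) - t^(-3) + t^(-4) - t^(-5) + t^(-6) - t^(-7) + t^(-8) - t^(-9) + t^(-10) - t^(-11) + t^(-12) - t^(-13) + t^(-14):
Term values: (678223072849) + (-96889010407) + (13841287201) + (-1977326743) + (282475249) + (-40353607) + (5764801) + (-823543) + (117649) + (-16807) + (2401) + (-343) + (49) + (-7) + (1) + (-0.142857) + (0.0204082) + (-0.00291545) + (0.000416493) + (-5.9499e-05) + (8.49986e-06) + (-1.21427e-06) + (1.73467e-07) + (-2.47809e-08) + (3.54013e-09) + (-5.05733e-10) + (7.22476e-11) + (-1.03211e-11) + (1.47444e-12)
Sum = 5.934451887e+11
Rounded to 6 significant figures: 5.93445e+11

5.93445e+11


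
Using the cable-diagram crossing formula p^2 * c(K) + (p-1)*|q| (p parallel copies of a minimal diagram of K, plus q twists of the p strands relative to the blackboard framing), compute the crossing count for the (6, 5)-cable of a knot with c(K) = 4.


Step 1: Each of the c(K) crossings of the companion diagram becomes p*p = p^2 crossings among the p parallel strands, and each of the |q| twists s_1 s_2 ... s_(p-1) adds (p-1) crossings.
  Crossings = p^2 * c(K) + (p-1)*|q|
Step 2: = 6^2 * 4 + (6-1)*5
Step 3: = 36*4 + 5*5
Step 4: = 144 + 25 = 169

169


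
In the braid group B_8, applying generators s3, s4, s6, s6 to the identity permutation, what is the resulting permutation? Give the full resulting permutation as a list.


Starting with identity [1, 2, 3, 4, 5, 6, 7, 8].
Apply generators in sequence:
  After s3: [1, 2, 4, 3, 5, 6, 7, 8]
  After s4: [1, 2, 4, 5, 3, 6, 7, 8]
  After s6: [1, 2, 4, 5, 3, 7, 6, 8]
  After s6: [1, 2, 4, 5, 3, 6, 7, 8]
Final permutation: [1, 2, 4, 5, 3, 6, 7, 8]

[1, 2, 4, 5, 3, 6, 7, 8]


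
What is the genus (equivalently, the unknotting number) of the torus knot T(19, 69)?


For a torus knot T(p,q), both the unknotting number and genus equal (p-1)(q-1)/2.
= (19-1)(69-1)/2
= 18*68/2
= 1224/2 = 612

612


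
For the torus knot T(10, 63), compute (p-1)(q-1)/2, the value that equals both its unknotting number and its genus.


For a torus knot T(p,q), both the unknotting number and genus equal (p-1)(q-1)/2.
= (10-1)(63-1)/2
= 9*62/2
= 558/2 = 279

279


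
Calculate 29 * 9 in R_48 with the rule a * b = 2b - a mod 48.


29 * 9 = 2*9 - 29 mod 48
= 18 - 29 mod 48
= -11 mod 48 = 37

37


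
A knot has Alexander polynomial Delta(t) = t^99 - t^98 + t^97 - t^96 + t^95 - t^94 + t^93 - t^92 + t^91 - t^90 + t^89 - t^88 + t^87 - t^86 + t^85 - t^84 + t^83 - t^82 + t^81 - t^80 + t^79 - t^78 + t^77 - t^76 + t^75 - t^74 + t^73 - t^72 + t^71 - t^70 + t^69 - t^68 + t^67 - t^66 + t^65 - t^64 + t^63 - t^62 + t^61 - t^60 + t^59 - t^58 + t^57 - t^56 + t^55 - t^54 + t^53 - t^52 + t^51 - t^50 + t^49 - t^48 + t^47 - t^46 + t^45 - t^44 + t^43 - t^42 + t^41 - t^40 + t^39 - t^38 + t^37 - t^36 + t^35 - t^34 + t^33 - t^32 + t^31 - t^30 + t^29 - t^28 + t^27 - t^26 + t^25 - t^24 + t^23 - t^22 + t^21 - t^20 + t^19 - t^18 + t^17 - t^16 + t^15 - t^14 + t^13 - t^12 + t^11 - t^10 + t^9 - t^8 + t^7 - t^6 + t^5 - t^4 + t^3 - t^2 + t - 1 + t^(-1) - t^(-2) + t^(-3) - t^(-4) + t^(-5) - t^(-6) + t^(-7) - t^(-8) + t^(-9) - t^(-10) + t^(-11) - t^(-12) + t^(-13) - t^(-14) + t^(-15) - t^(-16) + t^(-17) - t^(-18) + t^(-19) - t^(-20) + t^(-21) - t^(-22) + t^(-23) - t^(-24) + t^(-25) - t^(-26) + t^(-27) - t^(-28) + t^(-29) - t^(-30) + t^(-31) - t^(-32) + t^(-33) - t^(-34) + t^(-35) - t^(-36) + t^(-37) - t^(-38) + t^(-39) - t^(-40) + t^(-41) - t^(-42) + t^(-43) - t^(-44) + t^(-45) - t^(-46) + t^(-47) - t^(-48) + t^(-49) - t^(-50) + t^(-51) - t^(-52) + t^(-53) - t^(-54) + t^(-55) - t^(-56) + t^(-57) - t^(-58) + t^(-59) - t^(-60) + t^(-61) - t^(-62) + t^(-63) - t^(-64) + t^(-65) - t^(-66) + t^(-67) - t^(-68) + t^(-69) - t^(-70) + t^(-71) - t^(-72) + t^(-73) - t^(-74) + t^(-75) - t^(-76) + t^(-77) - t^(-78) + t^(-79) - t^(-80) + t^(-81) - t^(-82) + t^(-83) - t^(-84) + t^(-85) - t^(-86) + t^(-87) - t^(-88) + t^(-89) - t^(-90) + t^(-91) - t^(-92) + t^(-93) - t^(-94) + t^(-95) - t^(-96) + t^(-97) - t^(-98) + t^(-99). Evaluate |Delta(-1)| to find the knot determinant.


Step 1: The polynomial has 199 terms with alternating signs, exponents from 99 down to -99.
Step 2: Substitute t = -1. The i-th term has coefficient (-1)^i and exponent (m-i),
  so its value is (-1)^i * (-1)^(m-i) = (-1)^m = -1 for every i.
Step 3: All 199 terms equal -1, so Delta(-1) = 199 * (-1) = -199
Step 4: |Delta(-1)| = 199

199


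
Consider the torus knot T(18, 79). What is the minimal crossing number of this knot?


For a torus knot T(p, q) with gcd(p,q)=1,
the crossing number is min(p*(q-1), q*(p-1)).
p*(q-1) = 18*78 = 1404
q*(p-1) = 79*17 = 1343
min(1404, 1343) = 1343

1343


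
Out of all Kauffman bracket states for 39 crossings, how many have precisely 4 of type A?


We choose which 4 of 39 crossings get A-smoothings.
C(39, 4) = 39! / (4! * 35!)
= 82251

82251


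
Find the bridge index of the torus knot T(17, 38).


The bridge number of T(p,q) is min(p,q).
min(17, 38) = 17

17


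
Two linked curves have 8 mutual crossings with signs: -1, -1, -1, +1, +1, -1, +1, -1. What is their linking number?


Step 1: Count positive crossings: 3
Step 2: Count negative crossings: 5
Step 3: Sum of signs = 3 - 5 = -2
Step 4: Linking number = sum/2 = -2/2 = -1

-1


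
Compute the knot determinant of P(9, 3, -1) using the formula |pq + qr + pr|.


Step 1: Compute pq + qr + pr.
pq = 9*3 = 27
qr = 3*(-1) = -3
pr = 9*(-1) = -9
pq + qr + pr = 27 + (-3) + (-9) = 15
Step 2: Take absolute value.
det(P(9,3,-1)) = |15| = 15

15


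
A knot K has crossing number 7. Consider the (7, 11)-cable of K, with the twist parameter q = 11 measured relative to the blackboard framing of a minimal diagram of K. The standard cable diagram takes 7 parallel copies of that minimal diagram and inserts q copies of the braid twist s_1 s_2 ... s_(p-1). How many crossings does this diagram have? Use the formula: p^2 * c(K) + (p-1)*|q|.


Step 1: Each of the c(K) crossings of the companion diagram becomes p*p = p^2 crossings among the p parallel strands, and each of the |q| twists s_1 s_2 ... s_(p-1) adds (p-1) crossings.
  Crossings = p^2 * c(K) + (p-1)*|q|
Step 2: = 7^2 * 7 + (7-1)*11
Step 3: = 49*7 + 6*11
Step 4: = 343 + 66 = 409

409


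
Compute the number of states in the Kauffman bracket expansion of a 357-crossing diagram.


Each crossing contributes 2 choices (A-smoothing or B-smoothing).
Total states = 2^357 = 293567822846729153486185074598667128421960318613539983838411371441526128139326055432962374798096087878991872

293567822846729153486185074598667128421960318613539983838411371441526128139326055432962374798096087878991872


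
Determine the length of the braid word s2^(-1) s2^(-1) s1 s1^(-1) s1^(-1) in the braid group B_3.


The word length counts the number of generators (including inverses).
Listing each generator: s2^(-1), s2^(-1), s1, s1^(-1), s1^(-1)
There are 5 generators in this braid word.

5


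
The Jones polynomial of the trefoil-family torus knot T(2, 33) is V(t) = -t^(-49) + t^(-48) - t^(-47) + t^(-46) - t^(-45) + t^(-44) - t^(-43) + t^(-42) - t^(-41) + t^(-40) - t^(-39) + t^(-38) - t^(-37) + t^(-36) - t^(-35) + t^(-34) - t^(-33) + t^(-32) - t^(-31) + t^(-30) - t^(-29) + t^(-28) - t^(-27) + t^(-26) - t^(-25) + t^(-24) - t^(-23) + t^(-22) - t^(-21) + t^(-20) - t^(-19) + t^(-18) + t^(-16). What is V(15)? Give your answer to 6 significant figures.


Substituting t = 15 into V(t) = -t^(-49) + t^(-48) - t^(-47) + t^(-46) - t^(-45) + t^(-44) - t^(-43) + t^(-42) - t^(-41) + t^(-40) - t^(-39) + t^(-38) - t^(-37) + t^(-36) - t^(-35) + t^(-34) - t^(-33) + t^(-32) - t^(-31) + t^(-30) - t^(-29) + t^(-28) - t^(-27) + t^(-26) - t^(-25) + t^(-24) - t^(-23) + t^(-22) - t^(-21) + t^(-20) - t^(-19) + t^(-18) + t^(-16):
  (-)t^(-49) = -2.35249e-58
  (+)t^(-48) = 3.52874e-57
  (-)t^(-47) = -5.29311e-56
  (+)t^(-46) = 7.93966e-55
  (-)t^(-45) = -1.19095e-53
  (+)t^(-44) = 1.78642e-52
  (-)t^(-43) = -2.67964e-51
  (+)t^(-42) = 4.01945e-50
  (-)t^(-41) = -6.02918e-49
  (+)t^(-40) = 9.04377e-48
  (-)t^(-39) = -1.35657e-46
  (+)t^(-38) = 2.03485e-45
  (-)t^(-37) = -3.05227e-44
  (+)t^(-36) = 4.57841e-43
  (-)t^(-35) = -6.86761e-42
  (+)t^(-34) = 1.03014e-40
  (-)t^(-33) = -1.54521e-39
  (+)t^(-32) = 2.31782e-38
  (-)t^(-31) = -3.47673e-37
  (+)t^(-30) = 5.2151e-36
  (-)t^(-29) = -7.82264e-35
  (+)t^(-28) = 1.1734e-33
  (-)t^(-27) = -1.76009e-32
  (+)t^(-26) = 2.64014e-31
  (-)t^(-25) = -3.96021e-30
  (+)t^(-24) = 5.94032e-29
  (-)t^(-23) = -8.91048e-28
  (+)t^(-22) = 1.33657e-26
  (-)t^(-21) = -2.00486e-25
  (+)t^(-20) = 3.00729e-24
  (-)t^(-19) = -4.51093e-23
  (+)t^(-18) = 6.76639e-22
  (+)t^(-16) = 1.52244e-19
Sum = (-2.35249e-58) + (3.52874e-57) + (-5.29311e-56) + (7.93966e-55) + (-1.19095e-53) + (1.78642e-52) + (-2.67964e-51) + (4.01945e-50) + (-6.02918e-49) + (9.04377e-48) + (-1.35657e-46) + (2.03485e-45) + (-3.05227e-44) + (4.57841e-43) + (-6.86761e-42) + (1.03014e-40) + (-1.54521e-39) + (2.31782e-38) + (-3.47673e-37) + (5.2151e-36) + (-7.82264e-35) + (1.1734e-33) + (-1.76009e-32) + (2.64014e-31) + (-3.96021e-30) + (5.94032e-29) + (-8.91048e-28) + (1.33657e-26) + (-2.00486e-25) + (3.00729e-24) + (-4.51093e-23) + (6.76639e-22) + (1.52244e-19)
= 1.528782336e-19
Rounded to 6 significant figures: 1.52878e-19

1.52878e-19


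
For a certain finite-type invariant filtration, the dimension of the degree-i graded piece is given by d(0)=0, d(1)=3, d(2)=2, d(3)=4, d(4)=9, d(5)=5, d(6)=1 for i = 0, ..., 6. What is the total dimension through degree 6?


Total dimension = d(0) + d(1) + ... + d(6)
= 0 + 3 + 2 + 4 + 9 + 5 + 1
= 24

24


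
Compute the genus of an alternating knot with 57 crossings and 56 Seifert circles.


For alternating knots, g = (c - s + 1)/2.
= (57 - 56 + 1)/2
= 2/2 = 1

1


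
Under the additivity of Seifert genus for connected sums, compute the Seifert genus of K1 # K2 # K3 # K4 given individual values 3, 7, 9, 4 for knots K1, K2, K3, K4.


The Seifert genus is additive under connected sum.
Seifert genus(K1 # K2 # K3 # K4) = (3) + (7) + (9) + (4)
= 23

23


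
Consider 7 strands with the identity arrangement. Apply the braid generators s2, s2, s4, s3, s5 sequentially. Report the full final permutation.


Starting with identity [1, 2, 3, 4, 5, 6, 7].
Apply generators in sequence:
  After s2: [1, 3, 2, 4, 5, 6, 7]
  After s2: [1, 2, 3, 4, 5, 6, 7]
  After s4: [1, 2, 3, 5, 4, 6, 7]
  After s3: [1, 2, 5, 3, 4, 6, 7]
  After s5: [1, 2, 5, 3, 6, 4, 7]
Final permutation: [1, 2, 5, 3, 6, 4, 7]

[1, 2, 5, 3, 6, 4, 7]


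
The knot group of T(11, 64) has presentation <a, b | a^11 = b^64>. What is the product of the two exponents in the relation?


The relation is a^11 = b^64.
Product of exponents = 11 * 64
= 704

704


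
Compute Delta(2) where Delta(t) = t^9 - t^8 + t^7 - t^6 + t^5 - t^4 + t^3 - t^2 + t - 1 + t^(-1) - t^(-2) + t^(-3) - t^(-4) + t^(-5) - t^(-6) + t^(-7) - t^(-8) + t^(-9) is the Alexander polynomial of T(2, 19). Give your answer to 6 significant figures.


Substituting t = 2 into Delta(t) = t^9 - t^8 + t^7 - t^6 + t^5 - t^4 + t^3 - t^2 + t - 1 + t^(-1) - t^(-2) + t^(-3) - t^(-4) + t^(-5) - t^(-6) + t^(-7) - t^(-8) + t^(-9):
Term values: (512) + (-256) + (128) + (-64) + (32) + (-16) + (8) + (-4) + (2) + (-1) + (0.5) + (-0.25) + (0.125) + (-0.0625) + (0.03125) + (-0.015625) + (0.0078125) + (-0.00390625) + (0.00195312)
Sum = 341.3339844
Rounded to 6 significant figures: 341.334

341.334


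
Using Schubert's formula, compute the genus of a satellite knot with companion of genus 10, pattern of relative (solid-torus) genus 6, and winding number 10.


Schubert: g(satellite) = g_rel(pattern) + |winding| * g(companion),
where g_rel(pattern) is the genus of the pattern relative to the solid torus.
= 6 + 10 * 10
= 6 + 100 = 106

106


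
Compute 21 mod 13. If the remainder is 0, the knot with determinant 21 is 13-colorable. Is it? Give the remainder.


Step 1: A knot is p-colorable if and only if p divides its determinant.
Step 2: Compute 21 mod 13.
21 = 1 * 13 + 8
Step 3: 21 mod 13 = 8
Step 4: The knot is 13-colorable: no

8


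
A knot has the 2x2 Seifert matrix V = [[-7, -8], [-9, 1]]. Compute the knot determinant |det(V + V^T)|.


Step 1: Form V + V^T where V = [[-7, -8], [-9, 1]]
  V^T = [[-7, -9], [-8, 1]]
  V + V^T = [[-14, -17], [-17, 2]]
Step 2: det(V + V^T) = (-14)*2 - (-17)*(-17)
  = -28 - 289 = -317
Step 3: Knot determinant = |det(V + V^T)| = |-317| = 317

317


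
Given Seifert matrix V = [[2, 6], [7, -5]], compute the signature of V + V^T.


Step 1: V + V^T = [[4, 13], [13, -10]]
Step 2: trace = -6, det = -209
Step 3: Discriminant = (-6)^2 - 4*(-209) = 872
Step 4: Eigenvalues: 11.7648, -17.7648
Step 5: Signature = (# positive eigenvalues) - (# negative eigenvalues) = 0

0


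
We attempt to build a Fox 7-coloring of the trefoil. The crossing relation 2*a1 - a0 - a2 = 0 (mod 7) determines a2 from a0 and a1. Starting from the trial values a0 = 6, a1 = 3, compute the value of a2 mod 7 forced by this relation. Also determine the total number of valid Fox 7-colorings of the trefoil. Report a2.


Step 1: Apply the given crossing relation 2*a1 - a0 - a2 = 0 (mod 7).
  a2 = 2*a1 - a0 mod 7
  a2 = 2*3 - 6 mod 7
  a2 = 6 - 6 mod 7
  a2 = 0 mod 7 = 0
Step 2: The trefoil has determinant 3.
  Number of Fox p-colorings (p prime) is p^2 if p = 3, else p.
  Since 7 does not divide 3, only trivial (constant) colorings exist.
  (So the trial a0 = 6, a1 = 3 with a0 != a1 does NOT extend to a valid coloring of the whole trefoil: the other two crossing relations require 3*(a1 - a0) = 0 (mod 7), which fails.)
  Total colorings = 7
Step 3: a2 = 0, total Fox 7-colorings = 7

0


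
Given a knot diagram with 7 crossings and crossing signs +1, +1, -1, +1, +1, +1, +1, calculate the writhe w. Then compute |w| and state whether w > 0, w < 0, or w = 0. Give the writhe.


Step 1: Count positive crossings (+1).
Positive crossings: 6
Step 2: Count negative crossings (-1).
Negative crossings: 1
Step 3: Writhe = (positive) - (negative)
w = 6 - 1 = 5
Step 4: |w| = 5, and w is positive

5


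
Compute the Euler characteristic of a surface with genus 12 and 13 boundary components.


chi = 2 - 2g - b
= 2 - 2*12 - 13
= 2 - 24 - 13 = -35

-35


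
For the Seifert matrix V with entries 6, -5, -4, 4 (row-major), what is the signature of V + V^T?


Step 1: V + V^T = [[12, -9], [-9, 8]]
Step 2: trace = 20, det = 15
Step 3: Discriminant = 20^2 - 4*15 = 340
Step 4: Eigenvalues: 19.2195, 0.780456
Step 5: Signature = (# positive eigenvalues) - (# negative eigenvalues) = 2

2


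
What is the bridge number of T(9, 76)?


The bridge number of T(p,q) is min(p,q).
min(9, 76) = 9

9


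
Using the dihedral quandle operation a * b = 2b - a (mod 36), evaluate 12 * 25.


12 * 25 = 2*25 - 12 mod 36
= 50 - 12 mod 36
= 38 mod 36 = 2

2


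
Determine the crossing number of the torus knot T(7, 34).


For a torus knot T(p, q) with gcd(p,q)=1,
the crossing number is min(p*(q-1), q*(p-1)).
p*(q-1) = 7*33 = 231
q*(p-1) = 34*6 = 204
min(231, 204) = 204

204


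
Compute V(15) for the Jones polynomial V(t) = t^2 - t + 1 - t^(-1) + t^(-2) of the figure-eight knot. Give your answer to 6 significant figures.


Substituting t = 15 into V(t) = t^2 - t + 1 - t^(-1) + t^(-2):
  (+)t^(2) = 225
  (-)t^(1) = -15
  (+)t^(0) = 1
  (-)t^(-1) = -0.0666667
  (+)t^(-2) = 0.00444444
Sum = (225) + (-15) + (1) + (-0.0666667) + (0.00444444)
= 210.9377778
Rounded to 6 significant figures: 210.938

210.938


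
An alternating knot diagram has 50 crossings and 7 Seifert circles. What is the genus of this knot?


For alternating knots, g = (c - s + 1)/2.
= (50 - 7 + 1)/2
= 44/2 = 22

22


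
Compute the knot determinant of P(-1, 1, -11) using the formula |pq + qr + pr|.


Step 1: Compute pq + qr + pr.
pq = (-1)*1 = -1
qr = 1*(-11) = -11
pr = (-1)*(-11) = 11
pq + qr + pr = -1 + (-11) + 11 = -1
Step 2: Take absolute value.
det(P(-1,1,-11)) = |-1| = 1

1


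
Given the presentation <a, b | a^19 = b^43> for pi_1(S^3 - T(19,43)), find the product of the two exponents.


The relation is a^19 = b^43.
Product of exponents = 19 * 43
= 817

817


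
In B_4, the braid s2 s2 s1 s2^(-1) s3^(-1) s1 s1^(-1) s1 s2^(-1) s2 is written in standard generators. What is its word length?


The word length counts the number of generators (including inverses).
Listing each generator: s2, s2, s1, s2^(-1), s3^(-1), s1, s1^(-1), s1, s2^(-1), s2
There are 10 generators in this braid word.

10


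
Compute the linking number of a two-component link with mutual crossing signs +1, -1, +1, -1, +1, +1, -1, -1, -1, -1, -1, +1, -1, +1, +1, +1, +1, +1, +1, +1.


Step 1: Count positive crossings: 12
Step 2: Count negative crossings: 8
Step 3: Sum of signs = 12 - 8 = 4
Step 4: Linking number = sum/2 = 4/2 = 2

2
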